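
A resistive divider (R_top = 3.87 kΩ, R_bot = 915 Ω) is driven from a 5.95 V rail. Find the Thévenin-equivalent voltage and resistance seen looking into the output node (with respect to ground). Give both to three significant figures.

V_th is the open-circuit tap voltage: 5.95 × 915/(3870 + 915) = 1.14 V.
With the supply zeroed, R_top and R_bot appear in parallel from the tap: R_th = R_top‖R_bot = (3870 × 915)/4785 = 740 Ω.

V_th = 1.14 V, R_th = 740 Ω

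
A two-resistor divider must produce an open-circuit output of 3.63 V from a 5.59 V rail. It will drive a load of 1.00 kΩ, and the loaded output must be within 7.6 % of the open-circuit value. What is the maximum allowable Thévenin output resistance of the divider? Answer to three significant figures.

Loading drop = R_th/(R_th + R_L) ≤ 0.0760, so R_th ≤ R_L · ε/(1−ε) = 1.00 kΩ × 0.0760/0.9240 = 82.3 Ω.
(Any R1, R2 with R2/(R1+R2) = 0.649 and R1‖R2 ≤ 82.3 Ω will meet the spec.)

R_th ≤ 82.3 Ω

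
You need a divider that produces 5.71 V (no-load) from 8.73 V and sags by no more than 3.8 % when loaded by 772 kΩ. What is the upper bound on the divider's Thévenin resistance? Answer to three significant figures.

Loading drop = R_th/(R_th + R_L) ≤ 0.0380, so R_th ≤ R_L · ε/(1−ε) = 772 kΩ × 0.0380/0.9620 = 30.5 kΩ.

R_th ≤ 30.5 kΩ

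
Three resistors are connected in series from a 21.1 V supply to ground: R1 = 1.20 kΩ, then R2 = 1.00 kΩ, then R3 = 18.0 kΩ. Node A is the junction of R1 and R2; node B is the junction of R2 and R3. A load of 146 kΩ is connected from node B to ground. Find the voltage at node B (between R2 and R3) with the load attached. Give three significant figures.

V ≈ 18.6 V

At node B, R3 is in parallel with the load: R3‖R_L = 16.02 kΩ.
Below node A the resistance is R2 + (R3‖R_L) = 17.02 kΩ, so V_A = 21.1 × 17.02/18.22 = 19.71 V.
Then V_B = V_A × (R3‖R_L)/(R2 + R3‖R_L) = 19.71 × 16.02/17.02 = 18.6 V.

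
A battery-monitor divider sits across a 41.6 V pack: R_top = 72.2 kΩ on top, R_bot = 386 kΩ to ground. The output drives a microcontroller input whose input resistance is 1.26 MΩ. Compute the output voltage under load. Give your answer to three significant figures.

V_out ≈ 33.4 V

The load sits in parallel with R_bot: R_bot‖R_L = (386 × 1260) / (386 + 1260) = 295.5 kΩ.
V_out = 41.6 × 295.5 / (72.2 + 295.5) = 41.6 × 295.5/367.7 = 33.4 V.
(Unloaded it would have been 35.0 V.)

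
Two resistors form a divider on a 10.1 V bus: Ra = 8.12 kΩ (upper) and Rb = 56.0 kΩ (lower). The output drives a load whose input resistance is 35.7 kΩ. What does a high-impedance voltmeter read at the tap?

The load sits in parallel with Rb: Rb‖R_L = (56.0 × 35.7) / (56.0 + 35.7) = 21.80 kΩ.
V_out = 10.1 × 21.80 / (8.12 + 21.80) = 10.1 × 21.80/29.92 = 7.36 V.

V_out ≈ 7.36 V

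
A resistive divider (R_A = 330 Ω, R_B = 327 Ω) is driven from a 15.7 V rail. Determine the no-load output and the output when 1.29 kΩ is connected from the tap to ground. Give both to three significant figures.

Unloaded: 7.81 V; loaded: 6.93 V

Open-circuit: V = 15.7 × 327/(330 + 327) = 7.81 V.
With the load, R_B becomes R_B‖R_L = 260.9 Ω, so V = 15.7 × 260.9/590.9 = 6.93 V.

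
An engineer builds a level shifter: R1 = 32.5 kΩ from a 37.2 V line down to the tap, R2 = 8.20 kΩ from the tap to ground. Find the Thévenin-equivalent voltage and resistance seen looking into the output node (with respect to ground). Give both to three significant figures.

V_th is the open-circuit tap voltage: 37.2 × 8.20/(32.5 + 8.20) = 7.49 V.
With the supply zeroed, R1 and R2 appear in parallel from the tap: R_th = R1‖R2 = (32.5 × 8.20)/40.70 = 6.55 kΩ.

V_th = 7.49 V, R_th = 6.55 kΩ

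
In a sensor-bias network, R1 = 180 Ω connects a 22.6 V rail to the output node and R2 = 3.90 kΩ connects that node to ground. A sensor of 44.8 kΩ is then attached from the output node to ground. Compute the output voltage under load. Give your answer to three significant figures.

The load sits in parallel with R2: R2‖R_L = (3900 × 44800) / (3900 + 44800) = 3588 Ω.
V_out = 22.6 × 3588 / (180 + 3588) = 22.6 × 3588/3768 = 21.5 V.

V_out ≈ 21.5 V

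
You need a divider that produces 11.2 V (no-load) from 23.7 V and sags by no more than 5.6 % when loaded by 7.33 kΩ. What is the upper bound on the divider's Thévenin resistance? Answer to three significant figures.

Loading drop = R_th/(R_th + R_L) ≤ 0.0560, so R_th ≤ R_L · ε/(1−ε) = 7.33 kΩ × 0.0560/0.9440 = 435 Ω.

R_th ≤ 435 Ω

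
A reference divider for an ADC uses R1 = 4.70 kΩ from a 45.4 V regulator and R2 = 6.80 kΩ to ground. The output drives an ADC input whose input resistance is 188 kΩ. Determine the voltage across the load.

V_out ≈ 26.5 V

The load sits in parallel with R2: R2‖R_L = (6.80 × 188) / (6.80 + 188) = 6.563 kΩ.
V_out = 45.4 × 6.563 / (4.70 + 6.563) = 45.4 × 6.563/11.26 = 26.5 V.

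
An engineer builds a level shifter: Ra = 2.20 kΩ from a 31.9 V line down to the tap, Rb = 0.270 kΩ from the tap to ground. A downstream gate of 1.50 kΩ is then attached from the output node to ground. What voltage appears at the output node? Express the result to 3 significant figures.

V_out ≈ 3.01 V

The load sits in parallel with Rb: Rb‖R_L = (270 × 1500) / (270 + 1500) = 228.8 Ω.
V_out = 31.9 × 228.8 / (2200 + 228.8) = 31.9 × 228.8/2429 = 3.01 V.
(Unloaded it would have been 3.49 V.)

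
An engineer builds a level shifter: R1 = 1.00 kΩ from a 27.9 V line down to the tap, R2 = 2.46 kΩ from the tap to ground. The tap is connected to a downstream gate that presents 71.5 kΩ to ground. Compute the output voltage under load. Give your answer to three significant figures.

The load sits in parallel with R2: R2‖R_L = (2.46 × 71.5) / (2.46 + 71.5) = 2.378 kΩ.
V_out = 27.9 × 2.378 / (1.00 + 2.378) = 27.9 × 2.378/3.378 = 19.6 V.

V_out ≈ 19.6 V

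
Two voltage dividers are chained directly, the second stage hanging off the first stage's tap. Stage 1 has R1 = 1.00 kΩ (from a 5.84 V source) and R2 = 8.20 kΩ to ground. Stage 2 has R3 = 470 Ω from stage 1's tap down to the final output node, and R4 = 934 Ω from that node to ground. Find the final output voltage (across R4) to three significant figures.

V_out ≈ 2.12 V

Stage 2 presents R3+R4 = 1404 Ω as a load on stage 1's tap.
Stage 1's lower leg becomes R2‖(R3+R4) = 1199 Ω, so V_mid = 5.84 × 1199/2199 = 3.184 V.
Stage 2 is itself unloaded: V_out = V_mid × R4/(R3+R4) = 3.184 × 934/1404 = 2.12 V.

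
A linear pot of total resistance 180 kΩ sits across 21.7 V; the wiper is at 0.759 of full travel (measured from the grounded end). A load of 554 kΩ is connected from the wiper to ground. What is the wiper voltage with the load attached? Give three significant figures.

V ≈ 15.5 V

The wiper splits the pot into (1−α)R = 43.38 kΩ above and αR = 136.6 kΩ below.
Lower section ‖ load = 109.6 kΩ.
V_wiper = 21.7 × 109.6/(43.38 + 109.6) = 15.5 V.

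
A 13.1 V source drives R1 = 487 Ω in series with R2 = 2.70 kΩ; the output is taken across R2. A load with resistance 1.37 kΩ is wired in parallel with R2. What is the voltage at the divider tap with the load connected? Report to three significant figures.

V_out ≈ 8.53 V

The load sits in parallel with R2: R2‖R_L = (2700 × 1370) / (2700 + 1370) = 908.8 Ω.
V_out = 13.1 × 908.8 / (487 + 908.8) = 13.1 × 908.8/1396 = 8.53 V.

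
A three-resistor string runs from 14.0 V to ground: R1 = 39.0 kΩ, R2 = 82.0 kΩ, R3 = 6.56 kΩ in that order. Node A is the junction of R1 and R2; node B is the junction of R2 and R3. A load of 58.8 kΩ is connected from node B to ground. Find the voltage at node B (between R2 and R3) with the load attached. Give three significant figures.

At node B, R3 is in parallel with the load: R3‖R_L = 5.902 kΩ.
Below node A the resistance is R2 + (R3‖R_L) = 87.90 kΩ, so V_A = 14.0 × 87.90/126.9 = 9.697 V.
Then V_B = V_A × (R3‖R_L)/(R2 + R3‖R_L) = 9.697 × 5.902/87.90 = 0.651 V.

V ≈ 0.651 V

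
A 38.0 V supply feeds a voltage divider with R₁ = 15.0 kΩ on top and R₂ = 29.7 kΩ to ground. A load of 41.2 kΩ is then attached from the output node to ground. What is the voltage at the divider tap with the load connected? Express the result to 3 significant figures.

V_out ≈ 20.3 V

The load sits in parallel with R₂: R₂‖R_L = (29.7 × 41.2) / (29.7 + 41.2) = 17.26 kΩ.
V_out = 38.0 × 17.26 / (15.0 + 17.26) = 38.0 × 17.26/32.26 = 20.3 V.
(Unloaded it would have been 25.2 V.)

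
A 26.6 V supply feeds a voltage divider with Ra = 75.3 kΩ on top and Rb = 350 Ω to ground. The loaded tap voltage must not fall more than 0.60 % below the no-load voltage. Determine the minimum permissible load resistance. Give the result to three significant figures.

Output resistance R_th = Ra‖Rb = (75300 × 350)/75650 = 348.4 Ω.
The fractional drop is R_th/(R_th + R_L); requiring this ≤ 0.00600 gives R_L ≥ R_th(1/0.00600 − 1) = 348.4 × 165.7 = 57.7 kΩ.

R_L(min) ≈ 57.7 kΩ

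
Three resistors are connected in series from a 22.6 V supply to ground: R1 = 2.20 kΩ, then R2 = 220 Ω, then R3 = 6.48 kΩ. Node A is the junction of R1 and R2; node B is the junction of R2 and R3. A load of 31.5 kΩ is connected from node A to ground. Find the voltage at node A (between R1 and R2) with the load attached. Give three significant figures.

V ≈ 16.2 V

Below node A the series string R2+R3 = 6700 Ω sits in parallel with the 31500 Ω load: 5525 Ω.
V_A = 22.6 × 5525/(2200 + 5525) = 16.2 V.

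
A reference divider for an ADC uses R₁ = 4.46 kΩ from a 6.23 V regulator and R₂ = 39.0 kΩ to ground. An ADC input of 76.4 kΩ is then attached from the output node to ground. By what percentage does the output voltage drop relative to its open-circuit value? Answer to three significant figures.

4.98 %

The divider's output (Thévenin) resistance is R₁‖R₂ = 4.002 kΩ.
Fractional drop under load = R_th/(R_th + R_L) = 4.002 / (4.002 + 76.4) = 0.04978.
So the output falls by 4.98 %.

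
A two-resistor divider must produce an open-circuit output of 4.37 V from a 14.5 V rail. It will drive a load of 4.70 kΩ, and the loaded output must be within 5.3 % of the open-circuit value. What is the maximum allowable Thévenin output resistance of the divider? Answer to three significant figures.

Loading drop = R_th/(R_th + R_L) ≤ 0.0530, so R_th ≤ R_L · ε/(1−ε) = 4.70 kΩ × 0.0530/0.9470 = 263 Ω.

R_th ≤ 263 Ω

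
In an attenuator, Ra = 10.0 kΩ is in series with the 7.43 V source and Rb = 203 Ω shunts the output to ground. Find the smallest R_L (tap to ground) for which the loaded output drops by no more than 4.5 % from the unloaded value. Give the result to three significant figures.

R_L(min) ≈ 4.22 kΩ

Output resistance R_th = Ra‖Rb = (10000 × 203)/10200 = 199.0 Ω.
The fractional drop is R_th/(R_th + R_L); requiring this ≤ 0.0450 gives R_L ≥ R_th(1/0.0450 − 1) = 199.0 × 21.22 = 4.22 kΩ.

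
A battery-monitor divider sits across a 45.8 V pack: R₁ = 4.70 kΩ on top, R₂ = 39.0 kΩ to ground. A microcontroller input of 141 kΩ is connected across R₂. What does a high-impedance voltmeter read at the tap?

V_out ≈ 39.7 V

The load sits in parallel with R₂: R₂‖R_L = (39.0 × 141) / (39.0 + 141) = 30.55 kΩ.
V_out = 45.8 × 30.55 / (4.70 + 30.55) = 45.8 × 30.55/35.25 = 39.7 V.
(Unloaded it would have been 40.9 V.)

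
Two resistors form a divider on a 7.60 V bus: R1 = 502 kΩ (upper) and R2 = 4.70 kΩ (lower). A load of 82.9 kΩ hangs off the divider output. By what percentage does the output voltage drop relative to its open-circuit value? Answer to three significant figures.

5.32 %

The divider's output (Thévenin) resistance is R1‖R2 = 4.656 kΩ.
Fractional drop under load = R_th/(R_th + R_L) = 4.656 / (4.656 + 82.9) = 0.05318.
So the output falls by 5.32 %.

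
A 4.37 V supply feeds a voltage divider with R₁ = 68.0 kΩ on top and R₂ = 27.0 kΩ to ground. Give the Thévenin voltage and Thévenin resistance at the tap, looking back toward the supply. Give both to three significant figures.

V_th = 1.24 V, R_th = 19.3 kΩ

V_th is the open-circuit tap voltage: 4.37 × 27.0/(68.0 + 27.0) = 1.24 V.
With the supply zeroed, R₁ and R₂ appear in parallel from the tap: R_th = R₁‖R₂ = (68.0 × 27.0)/95.00 = 19.3 kΩ.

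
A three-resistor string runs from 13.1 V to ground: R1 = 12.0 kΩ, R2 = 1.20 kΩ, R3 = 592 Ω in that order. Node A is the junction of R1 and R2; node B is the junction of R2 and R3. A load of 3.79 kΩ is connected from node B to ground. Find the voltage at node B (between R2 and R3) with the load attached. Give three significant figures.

At node B, R3 is in parallel with the load: R3‖R_L = 512.0 Ω.
Below node A the resistance is R2 + (R3‖R_L) = 1712 Ω, so V_A = 13.1 × 1712/13710 = 1.636 V.
Then V_B = V_A × (R3‖R_L)/(R2 + R3‖R_L) = 1.636 × 512.0/1712 = 0.489 V.

V ≈ 0.489 V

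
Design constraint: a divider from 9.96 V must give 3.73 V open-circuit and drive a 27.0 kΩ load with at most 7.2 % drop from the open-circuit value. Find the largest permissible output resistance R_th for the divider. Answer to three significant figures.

R_th ≤ 2.09 kΩ

Loading drop = R_th/(R_th + R_L) ≤ 0.0720, so R_th ≤ R_L · ε/(1−ε) = 27.0 kΩ × 0.0720/0.9280 = 2.09 kΩ.
(Any R1, R2 with R2/(R1+R2) = 0.374 and R1‖R2 ≤ 2.09 kΩ will meet the spec.)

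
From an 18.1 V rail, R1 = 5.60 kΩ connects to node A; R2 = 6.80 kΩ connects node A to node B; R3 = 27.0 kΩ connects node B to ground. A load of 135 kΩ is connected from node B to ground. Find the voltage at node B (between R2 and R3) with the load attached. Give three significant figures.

At node B, R3 is in parallel with the load: R3‖R_L = 22.50 kΩ.
Below node A the resistance is R2 + (R3‖R_L) = 29.30 kΩ, so V_A = 18.1 × 29.30/34.90 = 15.20 V.
Then V_B = V_A × (R3‖R_L)/(R2 + R3‖R_L) = 15.20 × 22.50/29.30 = 11.7 V.

V ≈ 11.7 V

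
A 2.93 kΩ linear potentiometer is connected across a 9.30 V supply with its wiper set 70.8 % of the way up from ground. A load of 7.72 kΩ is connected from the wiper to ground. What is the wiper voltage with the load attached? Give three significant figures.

V ≈ 6.11 V

The wiper splits the pot into (1−α)R = 855.6 Ω above and αR = 2074 Ω below.
Lower section ‖ load = 1635 Ω.
V_wiper = 9.30 × 1635/(855.6 + 1635) = 6.11 V.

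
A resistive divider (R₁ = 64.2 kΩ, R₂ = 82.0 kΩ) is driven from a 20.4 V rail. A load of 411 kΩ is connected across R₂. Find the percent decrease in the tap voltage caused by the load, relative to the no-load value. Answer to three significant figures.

8.06 %

The divider's output (Thévenin) resistance is R₁‖R₂ = 36.01 kΩ.
Fractional drop under load = R_th/(R_th + R_L) = 36.01 / (36.01 + 411) = 0.08055.
So the output falls by 8.06 %.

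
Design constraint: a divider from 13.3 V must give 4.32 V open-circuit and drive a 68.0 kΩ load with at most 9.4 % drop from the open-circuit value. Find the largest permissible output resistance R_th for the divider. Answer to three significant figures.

R_th ≤ 7.06 kΩ

Loading drop = R_th/(R_th + R_L) ≤ 0.0940, so R_th ≤ R_L · ε/(1−ε) = 68.0 kΩ × 0.0940/0.9060 = 7.06 kΩ.
(Any R1, R2 with R2/(R1+R2) = 0.325 and R1‖R2 ≤ 7.06 kΩ will meet the spec.)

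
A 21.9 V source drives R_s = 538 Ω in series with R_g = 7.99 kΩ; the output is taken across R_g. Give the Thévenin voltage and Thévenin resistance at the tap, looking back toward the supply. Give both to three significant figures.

V_th = 20.5 V, R_th = 504 Ω

V_th is the open-circuit tap voltage: 21.9 × 7990/(538 + 7990) = 20.5 V.
With the supply zeroed, R_s and R_g appear in parallel from the tap: R_th = R_s‖R_g = (538 × 7990)/8528 = 504 Ω.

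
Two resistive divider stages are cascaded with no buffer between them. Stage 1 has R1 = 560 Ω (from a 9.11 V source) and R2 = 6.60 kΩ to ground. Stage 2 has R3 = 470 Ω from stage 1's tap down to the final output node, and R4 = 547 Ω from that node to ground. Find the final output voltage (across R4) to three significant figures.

V_out ≈ 3.00 V

Stage 2 presents R3+R4 = 1017 Ω as a load on stage 1's tap.
Stage 1's lower leg becomes R2‖(R3+R4) = 881.2 Ω, so V_mid = 9.11 × 881.2/1441 = 5.570 V.
Stage 2 is itself unloaded: V_out = V_mid × R4/(R3+R4) = 5.570 × 547/1017 = 3.00 V.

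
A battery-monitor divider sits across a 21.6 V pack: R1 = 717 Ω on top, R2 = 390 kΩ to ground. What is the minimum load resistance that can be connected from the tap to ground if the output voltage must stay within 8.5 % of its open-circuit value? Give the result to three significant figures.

R_L(min) ≈ 7.70 kΩ

Output resistance R_th = R1‖R2 = (717 × 390000)/390700 = 715.7 Ω.
The fractional drop is R_th/(R_th + R_L); requiring this ≤ 0.0850 gives R_L ≥ R_th(1/0.0850 − 1) = 715.7 × 10.76 = 7.70 kΩ.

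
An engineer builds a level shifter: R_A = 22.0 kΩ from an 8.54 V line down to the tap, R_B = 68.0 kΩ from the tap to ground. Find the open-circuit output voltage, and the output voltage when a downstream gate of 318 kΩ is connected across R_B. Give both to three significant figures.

Open-circuit: V = 8.54 × 68.0/(22.0 + 68.0) = 6.45 V.
With the load, R_B becomes R_B‖R_L = 56.02 kΩ, so V = 8.54 × 56.02/78.02 = 6.13 V.

Unloaded: 6.45 V; loaded: 6.13 V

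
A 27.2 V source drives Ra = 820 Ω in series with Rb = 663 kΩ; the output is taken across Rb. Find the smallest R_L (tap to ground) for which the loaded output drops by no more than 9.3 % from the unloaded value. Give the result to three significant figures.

R_L(min) ≈ 7.99 kΩ

Output resistance R_th = Ra‖Rb = (820 × 663000)/663800 = 819.0 Ω.
The fractional drop is R_th/(R_th + R_L); requiring this ≤ 0.0930 gives R_L ≥ R_th(1/0.0930 − 1) = 819.0 × 9.753 = 7.99 kΩ.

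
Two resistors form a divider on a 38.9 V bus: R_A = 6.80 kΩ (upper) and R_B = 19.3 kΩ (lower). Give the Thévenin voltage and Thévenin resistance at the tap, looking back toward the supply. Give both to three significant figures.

V_th = 28.8 V, R_th = 5.03 kΩ

V_th is the open-circuit tap voltage: 38.9 × 19.3/(6.80 + 19.3) = 28.8 V.
With the supply zeroed, R_A and R_B appear in parallel from the tap: R_th = R_A‖R_B = (6.80 × 19.3)/26.10 = 5.03 kΩ.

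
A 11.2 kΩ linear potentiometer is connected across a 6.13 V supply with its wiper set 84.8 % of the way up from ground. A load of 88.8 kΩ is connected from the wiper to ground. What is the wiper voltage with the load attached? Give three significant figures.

V ≈ 5.12 V

The wiper splits the pot into (1−α)R = 1.702 kΩ above and αR = 9.498 kΩ below.
Lower section ‖ load = 8.580 kΩ.
V_wiper = 6.13 × 8.580/(1.702 + 8.580) = 5.12 V.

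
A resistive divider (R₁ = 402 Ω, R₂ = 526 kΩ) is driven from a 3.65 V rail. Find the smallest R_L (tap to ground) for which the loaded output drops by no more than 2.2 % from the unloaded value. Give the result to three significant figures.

Output resistance R_th = R₁‖R₂ = (402 × 526000)/526400 = 401.7 Ω.
The fractional drop is R_th/(R_th + R_L); requiring this ≤ 0.0220 gives R_L ≥ R_th(1/0.0220 − 1) = 401.7 × 44.45 = 17.9 kΩ.

R_L(min) ≈ 17.9 kΩ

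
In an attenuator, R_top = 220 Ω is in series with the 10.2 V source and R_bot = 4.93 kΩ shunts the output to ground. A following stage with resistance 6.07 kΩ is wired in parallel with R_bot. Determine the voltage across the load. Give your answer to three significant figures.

V_out ≈ 9.44 V

The load sits in parallel with R_bot: R_bot‖R_L = (4930 × 6070) / (4930 + 6070) = 2720 Ω.
V_out = 10.2 × 2720 / (220 + 2720) = 10.2 × 2720/2940 = 9.44 V.
(Unloaded it would have been 9.76 V.)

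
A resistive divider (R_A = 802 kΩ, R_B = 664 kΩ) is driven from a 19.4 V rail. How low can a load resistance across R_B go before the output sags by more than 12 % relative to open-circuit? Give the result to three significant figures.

R_L(min) ≈ 2.66 MΩ

Output resistance R_th = R_A‖R_B = (802 × 664)/1466 = 363.3 kΩ.
The fractional drop is R_th/(R_th + R_L); requiring this ≤ 0.120 gives R_L ≥ R_th(1/0.120 − 1) = 363.3 × 7.333 = 2.66 MΩ.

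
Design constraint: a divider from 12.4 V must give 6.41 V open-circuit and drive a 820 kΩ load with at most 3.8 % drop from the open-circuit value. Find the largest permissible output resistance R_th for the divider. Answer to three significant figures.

Loading drop = R_th/(R_th + R_L) ≤ 0.0380, so R_th ≤ R_L · ε/(1−ε) = 820 kΩ × 0.0380/0.9620 = 32.4 kΩ.
(Any R1, R2 with R2/(R1+R2) = 0.517 and R1‖R2 ≤ 32.4 kΩ will meet the spec.)

R_th ≤ 32.4 kΩ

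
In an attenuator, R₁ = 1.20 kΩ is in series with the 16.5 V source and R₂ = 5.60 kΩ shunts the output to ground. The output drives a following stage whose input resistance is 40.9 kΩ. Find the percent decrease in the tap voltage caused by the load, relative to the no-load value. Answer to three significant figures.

The divider's output (Thévenin) resistance is R₁‖R₂ = 0.9882 kΩ.
Fractional drop under load = R_th/(R_th + R_L) = 0.9882 / (0.9882 + 40.9) = 0.02359.
So the output falls by 2.36 %.

2.36 %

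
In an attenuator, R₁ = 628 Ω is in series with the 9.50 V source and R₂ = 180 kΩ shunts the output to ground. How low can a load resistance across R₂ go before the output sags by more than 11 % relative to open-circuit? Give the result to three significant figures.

R_L(min) ≈ 5.06 kΩ

Output resistance R_th = R₁‖R₂ = (628 × 180000)/180600 = 625.8 Ω.
The fractional drop is R_th/(R_th + R_L); requiring this ≤ 0.110 gives R_L ≥ R_th(1/0.110 − 1) = 625.8 × 8.091 = 5.06 kΩ.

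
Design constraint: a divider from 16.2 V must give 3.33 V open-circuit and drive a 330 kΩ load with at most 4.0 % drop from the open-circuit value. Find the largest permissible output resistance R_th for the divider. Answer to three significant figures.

R_th ≤ 13.8 kΩ

Loading drop = R_th/(R_th + R_L) ≤ 0.0400, so R_th ≤ R_L · ε/(1−ε) = 330 kΩ × 0.0400/0.9600 = 13.8 kΩ.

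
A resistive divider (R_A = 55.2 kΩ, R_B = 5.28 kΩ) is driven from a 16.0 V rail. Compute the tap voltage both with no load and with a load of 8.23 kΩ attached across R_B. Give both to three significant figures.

Open-circuit: V = 16.0 × 5.28/(55.2 + 5.28) = 1.40 V.
With the load, R_B becomes R_B‖R_L = 3.216 kΩ, so V = 16.0 × 3.216/58.42 = 0.881 V.

Unloaded: 1.40 V; loaded: 0.881 V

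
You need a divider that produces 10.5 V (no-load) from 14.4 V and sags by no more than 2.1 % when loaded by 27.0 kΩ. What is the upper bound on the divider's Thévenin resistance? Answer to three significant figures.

Loading drop = R_th/(R_th + R_L) ≤ 0.0210, so R_th ≤ R_L · ε/(1−ε) = 27.0 kΩ × 0.0210/0.9790 = 579 Ω.

R_th ≤ 579 Ω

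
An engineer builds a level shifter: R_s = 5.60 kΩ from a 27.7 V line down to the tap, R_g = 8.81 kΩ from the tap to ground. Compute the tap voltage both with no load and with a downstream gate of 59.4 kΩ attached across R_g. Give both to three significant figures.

Open-circuit: V = 27.7 × 8.81/(5.60 + 8.81) = 16.9 V.
With the load, R_g becomes R_g‖R_L = 7.672 kΩ, so V = 27.7 × 7.672/13.27 = 16.0 V.

Unloaded: 16.9 V; loaded: 16.0 V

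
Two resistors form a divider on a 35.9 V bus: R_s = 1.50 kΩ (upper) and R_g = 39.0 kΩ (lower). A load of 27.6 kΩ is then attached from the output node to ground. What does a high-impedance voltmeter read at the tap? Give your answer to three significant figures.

V_out ≈ 32.9 V

The load sits in parallel with R_g: R_g‖R_L = (39.0 × 27.6) / (39.0 + 27.6) = 16.16 kΩ.
V_out = 35.9 × 16.16 / (1.50 + 16.16) = 35.9 × 16.16/17.66 = 32.9 V.
(Unloaded it would have been 34.6 V.)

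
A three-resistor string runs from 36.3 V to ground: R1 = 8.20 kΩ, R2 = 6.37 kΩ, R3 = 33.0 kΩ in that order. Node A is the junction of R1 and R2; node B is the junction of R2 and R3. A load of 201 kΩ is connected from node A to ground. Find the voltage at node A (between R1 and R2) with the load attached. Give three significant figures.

Below node A the series string R2+R3 = 39.37 kΩ sits in parallel with the 201 kΩ load: 32.92 kΩ.
V_A = 36.3 × 32.92/(8.20 + 32.92) = 29.1 V.

V ≈ 29.1 V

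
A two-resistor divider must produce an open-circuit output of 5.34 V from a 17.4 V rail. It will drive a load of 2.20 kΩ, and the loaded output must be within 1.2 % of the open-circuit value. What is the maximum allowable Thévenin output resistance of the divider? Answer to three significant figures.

Loading drop = R_th/(R_th + R_L) ≤ 0.0120, so R_th ≤ R_L · ε/(1−ε) = 2.20 kΩ × 0.0120/0.9880 = 26.7 Ω.

R_th ≤ 26.7 Ω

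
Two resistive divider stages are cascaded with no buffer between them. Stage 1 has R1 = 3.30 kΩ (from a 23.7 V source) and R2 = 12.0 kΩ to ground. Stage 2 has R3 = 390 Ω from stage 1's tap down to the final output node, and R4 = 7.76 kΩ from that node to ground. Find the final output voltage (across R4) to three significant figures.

V_out ≈ 13.4 V

Stage 2 presents R3+R4 = 8150 Ω as a load on stage 1's tap.
Stage 1's lower leg becomes R2‖(R3+R4) = 4854 Ω, so V_mid = 23.7 × 4854/8154 = 14.11 V.
Stage 2 is itself unloaded: V_out = V_mid × R4/(R3+R4) = 14.11 × 7760/8150 = 13.4 V.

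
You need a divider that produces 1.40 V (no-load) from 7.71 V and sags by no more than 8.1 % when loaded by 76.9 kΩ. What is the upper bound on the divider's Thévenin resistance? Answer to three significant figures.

Loading drop = R_th/(R_th + R_L) ≤ 0.0810, so R_th ≤ R_L · ε/(1−ε) = 76.9 kΩ × 0.0810/0.9190 = 6.78 kΩ.
(Any R1, R2 with R2/(R1+R2) = 0.182 and R1‖R2 ≤ 6.78 kΩ will meet the spec.)

R_th ≤ 6.78 kΩ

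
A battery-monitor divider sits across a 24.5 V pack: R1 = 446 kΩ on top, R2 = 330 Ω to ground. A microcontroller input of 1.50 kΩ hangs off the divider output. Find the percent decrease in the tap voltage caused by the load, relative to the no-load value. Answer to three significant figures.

18.0 %

Unloaded V = 24.5 × 330/446300 = 0.01811 V.
Loaded: R2‖R_L = 270.5 Ω, giving V = 24.5 × 270.5/446300 = 0.01485 V.
Drop = (0.01811 − 0.01485) / 0.01811 = 18.0 %.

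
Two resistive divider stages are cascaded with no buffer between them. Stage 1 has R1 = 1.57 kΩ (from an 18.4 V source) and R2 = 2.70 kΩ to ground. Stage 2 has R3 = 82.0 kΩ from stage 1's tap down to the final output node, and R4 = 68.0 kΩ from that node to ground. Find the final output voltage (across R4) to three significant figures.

V_out ≈ 5.24 V

Stage 2 presents R3+R4 = 150.0 kΩ as a load on stage 1's tap.
Stage 1's lower leg becomes R2‖(R3+R4) = 2.652 kΩ, so V_mid = 18.4 × 2.652/4.222 = 11.56 V.
Stage 2 is itself unloaded: V_out = V_mid × R4/(R3+R4) = 11.56 × 68.0/150.0 = 5.24 V.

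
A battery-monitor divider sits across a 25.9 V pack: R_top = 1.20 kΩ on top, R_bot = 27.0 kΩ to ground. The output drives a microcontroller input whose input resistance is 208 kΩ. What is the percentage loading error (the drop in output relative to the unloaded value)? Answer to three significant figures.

0.549 %

The divider's output (Thévenin) resistance is R_top‖R_bot = 1.149 kΩ.
Fractional drop under load = R_th/(R_th + R_L) = 1.149 / (1.149 + 208) = 0.005493.
So the output falls by 0.549 %.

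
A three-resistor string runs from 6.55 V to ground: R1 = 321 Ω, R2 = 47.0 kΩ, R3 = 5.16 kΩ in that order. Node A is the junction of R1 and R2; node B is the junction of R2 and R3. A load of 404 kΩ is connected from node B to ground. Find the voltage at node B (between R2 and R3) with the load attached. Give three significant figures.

V ≈ 0.637 V

At node B, R3 is in parallel with the load: R3‖R_L = 5095 Ω.
Below node A the resistance is R2 + (R3‖R_L) = 52090 Ω, so V_A = 6.55 × 52090/52420 = 6.510 V.
Then V_B = V_A × (R3‖R_L)/(R2 + R3‖R_L) = 6.510 × 5095/52090 = 0.637 V.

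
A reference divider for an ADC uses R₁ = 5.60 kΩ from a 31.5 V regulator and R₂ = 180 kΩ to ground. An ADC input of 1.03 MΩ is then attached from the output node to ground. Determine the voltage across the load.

V_out ≈ 30.4 V

The load sits in parallel with R₂: R₂‖R_L = (180 × 1030) / (180 + 1030) = 153.2 kΩ.
V_out = 31.5 × 153.2 / (5.60 + 153.2) = 31.5 × 153.2/158.8 = 30.4 V.
(Unloaded it would have been 30.5 V.)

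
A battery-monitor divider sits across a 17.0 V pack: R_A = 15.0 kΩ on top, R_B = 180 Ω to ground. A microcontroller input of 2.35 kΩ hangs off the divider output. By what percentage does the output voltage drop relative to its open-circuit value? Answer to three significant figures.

The divider's output (Thévenin) resistance is R_A‖R_B = 177.9 Ω.
Fractional drop under load = R_th/(R_th + R_L) = 177.9 / (177.9 + 2350) = 0.07036.
So the output falls by 7.04 %.

7.04 %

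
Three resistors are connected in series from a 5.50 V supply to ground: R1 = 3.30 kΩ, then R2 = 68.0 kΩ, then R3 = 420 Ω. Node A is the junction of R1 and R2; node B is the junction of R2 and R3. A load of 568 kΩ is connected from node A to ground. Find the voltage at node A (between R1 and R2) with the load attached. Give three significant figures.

V ≈ 5.22 V

Below node A the series string R2+R3 = 68420 Ω sits in parallel with the 568000 Ω load: 61060 Ω.
V_A = 5.50 × 61060/(3300 + 61060) = 5.22 V.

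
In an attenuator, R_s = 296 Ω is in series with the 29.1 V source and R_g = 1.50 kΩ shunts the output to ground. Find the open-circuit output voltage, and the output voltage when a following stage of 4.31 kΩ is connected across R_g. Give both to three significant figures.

Unloaded: 24.3 V; loaded: 23.0 V

Open-circuit: V = 29.1 × 1500/(296 + 1500) = 24.3 V.
With the load, R_g becomes R_g‖R_L = 1113 Ω, so V = 29.1 × 1113/1409 = 23.0 V.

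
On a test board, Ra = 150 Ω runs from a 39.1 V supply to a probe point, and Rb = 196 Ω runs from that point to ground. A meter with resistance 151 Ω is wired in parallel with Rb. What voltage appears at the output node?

The load sits in parallel with Rb: Rb‖R_L = (196 × 151) / (196 + 151) = 85.29 Ω.
V_out = 39.1 × 85.29 / (150 + 85.29) = 39.1 × 85.29/235.3 = 14.2 V.

V_out ≈ 14.2 V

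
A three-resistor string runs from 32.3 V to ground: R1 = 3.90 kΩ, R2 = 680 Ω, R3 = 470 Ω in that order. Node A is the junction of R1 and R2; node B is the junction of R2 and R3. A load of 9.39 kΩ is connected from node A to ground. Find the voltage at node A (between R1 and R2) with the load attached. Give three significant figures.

V ≈ 6.72 V

Below node A the series string R2+R3 = 1150 Ω sits in parallel with the 9390 Ω load: 1025 Ω.
V_A = 32.3 × 1025/(3900 + 1025) = 6.72 V.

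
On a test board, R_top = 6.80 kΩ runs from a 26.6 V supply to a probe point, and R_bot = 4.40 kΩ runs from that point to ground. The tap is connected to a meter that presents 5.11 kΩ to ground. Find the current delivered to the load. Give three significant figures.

R_bot‖R_L = 2.364 kΩ; V_out = 26.6 × 2.364/9.164 = 6.862 V.
I_L = V_out / R_L = 6.862 / 5.11 kΩ = 1.34 mA.

I_L ≈ 1.34 mA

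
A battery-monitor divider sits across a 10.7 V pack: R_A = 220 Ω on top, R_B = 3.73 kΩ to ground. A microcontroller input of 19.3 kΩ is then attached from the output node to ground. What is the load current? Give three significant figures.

I_L ≈ 0.518 mA

R_B‖R_L = 3126 Ω; V_out = 10.7 × 3126/3346 = 9.996 V.
I_L = V_out / R_L = 9.996 / 19.3 kΩ = 0.518 mA.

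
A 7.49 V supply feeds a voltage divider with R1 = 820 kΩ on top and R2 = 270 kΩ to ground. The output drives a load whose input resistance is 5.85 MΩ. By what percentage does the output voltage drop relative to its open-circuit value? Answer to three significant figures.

The divider's output (Thévenin) resistance is R1‖R2 = 203.1 kΩ.
Fractional drop under load = R_th/(R_th + R_L) = 203.1 / (203.1 + 5850) = 0.03356.
So the output falls by 3.36 %.

3.36 %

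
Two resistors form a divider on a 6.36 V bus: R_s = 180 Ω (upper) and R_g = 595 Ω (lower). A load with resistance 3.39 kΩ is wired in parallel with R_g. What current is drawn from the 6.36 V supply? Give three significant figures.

R_g‖R_L = 506.2 Ω, so the source sees R_s + R_g‖R_L = 686.2 Ω.
I = 6.36 V / 686.2 Ω = 9.27 mA.

I ≈ 9.27 mA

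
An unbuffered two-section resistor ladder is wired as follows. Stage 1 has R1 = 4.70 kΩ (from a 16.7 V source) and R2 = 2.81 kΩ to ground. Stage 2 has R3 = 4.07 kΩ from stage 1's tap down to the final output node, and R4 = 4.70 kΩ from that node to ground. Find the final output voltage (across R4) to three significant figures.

Stage 2 presents R3+R4 = 8.770 kΩ as a load on stage 1's tap.
Stage 1's lower leg becomes R2‖(R3+R4) = 2.128 kΩ, so V_mid = 16.7 × 2.128/6.828 = 5.205 V.
Stage 2 is itself unloaded: V_out = V_mid × R4/(R3+R4) = 5.205 × 4.70/8.770 = 2.79 V.

V_out ≈ 2.79 V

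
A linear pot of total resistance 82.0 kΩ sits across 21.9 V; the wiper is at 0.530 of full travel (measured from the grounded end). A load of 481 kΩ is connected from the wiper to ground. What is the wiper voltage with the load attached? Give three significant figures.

V ≈ 11.1 V

The wiper splits the pot into (1−α)R = 38.54 kΩ above and αR = 43.46 kΩ below.
Lower section ‖ load = 39.86 kΩ.
V_wiper = 21.9 × 39.86/(38.54 + 39.86) = 11.1 V.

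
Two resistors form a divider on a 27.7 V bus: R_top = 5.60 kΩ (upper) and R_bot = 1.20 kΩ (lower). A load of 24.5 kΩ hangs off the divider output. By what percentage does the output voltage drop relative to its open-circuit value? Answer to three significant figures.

The divider's output (Thévenin) resistance is R_top‖R_bot = 0.9882 kΩ.
Fractional drop under load = R_th/(R_th + R_L) = 0.9882 / (0.9882 + 24.5) = 0.03877.
So the output falls by 3.88 %.

3.88 %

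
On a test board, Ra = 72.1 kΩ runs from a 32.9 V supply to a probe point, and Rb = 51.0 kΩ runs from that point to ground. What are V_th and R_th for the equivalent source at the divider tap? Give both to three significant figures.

V_th is the open-circuit tap voltage: 32.9 × 51.0/(72.1 + 51.0) = 13.6 V.
With the supply zeroed, Ra and Rb appear in parallel from the tap: R_th = Ra‖Rb = (72.1 × 51.0)/123.1 = 29.9 kΩ.

V_th = 13.6 V, R_th = 29.9 kΩ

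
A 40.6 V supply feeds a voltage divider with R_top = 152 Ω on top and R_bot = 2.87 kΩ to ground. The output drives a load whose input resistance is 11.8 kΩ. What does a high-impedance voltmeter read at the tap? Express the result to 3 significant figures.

V_out ≈ 38.1 V

The load sits in parallel with R_bot: R_bot‖R_L = (2870 × 11800) / (2870 + 11800) = 2309 Ω.
V_out = 40.6 × 2309 / (152 + 2309) = 40.6 × 2309/2461 = 38.1 V.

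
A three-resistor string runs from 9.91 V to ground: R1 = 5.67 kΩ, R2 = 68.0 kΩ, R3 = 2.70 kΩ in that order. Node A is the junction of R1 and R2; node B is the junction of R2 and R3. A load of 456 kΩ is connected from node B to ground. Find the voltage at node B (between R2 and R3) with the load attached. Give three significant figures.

At node B, R3 is in parallel with the load: R3‖R_L = 2.684 kΩ.
Below node A the resistance is R2 + (R3‖R_L) = 70.68 kΩ, so V_A = 9.91 × 70.68/76.35 = 9.174 V.
Then V_B = V_A × (R3‖R_L)/(R2 + R3‖R_L) = 9.174 × 2.684/70.68 = 0.348 V.

V ≈ 0.348 V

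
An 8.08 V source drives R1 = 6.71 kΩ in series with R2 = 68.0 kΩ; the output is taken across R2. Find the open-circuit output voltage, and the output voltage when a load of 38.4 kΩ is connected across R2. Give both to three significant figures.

Open-circuit: V = 8.08 × 68.0/(6.71 + 68.0) = 7.35 V.
With the load, R2 becomes R2‖R_L = 24.54 kΩ, so V = 8.08 × 24.54/31.25 = 6.35 V.

Unloaded: 7.35 V; loaded: 6.35 V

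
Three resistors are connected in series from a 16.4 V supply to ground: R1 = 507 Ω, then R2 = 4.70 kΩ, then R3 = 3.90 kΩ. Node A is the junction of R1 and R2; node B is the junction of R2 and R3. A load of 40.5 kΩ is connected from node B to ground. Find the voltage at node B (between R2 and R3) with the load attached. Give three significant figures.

V ≈ 6.66 V

At node B, R3 is in parallel with the load: R3‖R_L = 3557 Ω.
Below node A the resistance is R2 + (R3‖R_L) = 8257 Ω, so V_A = 16.4 × 8257/8764 = 15.45 V.
Then V_B = V_A × (R3‖R_L)/(R2 + R3‖R_L) = 15.45 × 3557/8257 = 6.66 V.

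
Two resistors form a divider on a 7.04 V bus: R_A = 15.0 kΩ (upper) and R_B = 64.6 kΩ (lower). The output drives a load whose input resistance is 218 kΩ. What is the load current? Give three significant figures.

I_L ≈ 0.0248 mA

R_B‖R_L = 49.83 kΩ; V_out = 7.04 × 49.83/64.83 = 5.411 V.
I_L = V_out / R_L = 5.411 / 218 kΩ = 0.0248 mA.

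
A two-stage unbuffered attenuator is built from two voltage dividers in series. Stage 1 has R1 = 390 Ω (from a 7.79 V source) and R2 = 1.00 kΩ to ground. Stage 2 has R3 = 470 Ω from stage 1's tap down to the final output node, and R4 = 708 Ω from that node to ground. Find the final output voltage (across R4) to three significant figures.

Stage 2 presents R3+R4 = 1178 Ω as a load on stage 1's tap.
Stage 1's lower leg becomes R2‖(R3+R4) = 540.9 Ω, so V_mid = 7.79 × 540.9/930.9 = 4.526 V.
Stage 2 is itself unloaded: V_out = V_mid × R4/(R3+R4) = 4.526 × 708/1178 = 2.72 V.

V_out ≈ 2.72 V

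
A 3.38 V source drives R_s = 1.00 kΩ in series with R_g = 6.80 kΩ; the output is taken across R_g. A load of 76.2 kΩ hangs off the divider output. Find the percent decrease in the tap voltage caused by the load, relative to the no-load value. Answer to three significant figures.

1.13 %

The divider's output (Thévenin) resistance is R_s‖R_g = 0.8718 kΩ.
Fractional drop under load = R_th/(R_th + R_L) = 0.8718 / (0.8718 + 76.2) = 0.01131.
So the output falls by 1.13 %.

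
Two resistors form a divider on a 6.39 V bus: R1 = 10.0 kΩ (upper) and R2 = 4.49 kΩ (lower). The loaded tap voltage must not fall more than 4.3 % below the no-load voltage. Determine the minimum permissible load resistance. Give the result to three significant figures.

Output resistance R_th = R1‖R2 = (10.0 × 4.49)/14.49 = 3.099 kΩ.
The fractional drop is R_th/(R_th + R_L); requiring this ≤ 0.0430 gives R_L ≥ R_th(1/0.0430 − 1) = 3.099 × 22.26 = 69.0 kΩ.

R_L(min) ≈ 69.0 kΩ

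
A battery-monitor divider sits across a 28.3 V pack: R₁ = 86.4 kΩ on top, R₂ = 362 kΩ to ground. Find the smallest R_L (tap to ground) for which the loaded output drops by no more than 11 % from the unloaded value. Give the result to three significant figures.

Output resistance R_th = R₁‖R₂ = (86.4 × 362)/448.4 = 69.75 kΩ.
The fractional drop is R_th/(R_th + R_L); requiring this ≤ 0.110 gives R_L ≥ R_th(1/0.110 − 1) = 69.75 × 8.091 = 564 kΩ.

R_L(min) ≈ 564 kΩ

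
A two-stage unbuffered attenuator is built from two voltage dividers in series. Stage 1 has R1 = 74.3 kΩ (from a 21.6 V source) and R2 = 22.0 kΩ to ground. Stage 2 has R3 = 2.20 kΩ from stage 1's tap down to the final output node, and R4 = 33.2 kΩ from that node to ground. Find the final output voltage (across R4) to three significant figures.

Stage 2 presents R3+R4 = 35.40 kΩ as a load on stage 1's tap.
Stage 1's lower leg becomes R2‖(R3+R4) = 13.57 kΩ, so V_mid = 21.6 × 13.57/87.87 = 3.335 V.
Stage 2 is itself unloaded: V_out = V_mid × R4/(R3+R4) = 3.335 × 33.2/35.40 = 3.13 V.

V_out ≈ 3.13 V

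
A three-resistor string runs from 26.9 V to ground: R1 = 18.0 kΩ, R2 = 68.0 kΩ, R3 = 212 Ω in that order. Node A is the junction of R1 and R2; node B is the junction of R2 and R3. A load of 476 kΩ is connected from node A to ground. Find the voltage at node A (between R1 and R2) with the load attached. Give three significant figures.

V ≈ 20.7 V

Below node A the series string R2+R3 = 68210 Ω sits in parallel with the 476000 Ω load: 59660 Ω.
V_A = 26.9 × 59660/(18000 + 59660) = 20.7 V.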